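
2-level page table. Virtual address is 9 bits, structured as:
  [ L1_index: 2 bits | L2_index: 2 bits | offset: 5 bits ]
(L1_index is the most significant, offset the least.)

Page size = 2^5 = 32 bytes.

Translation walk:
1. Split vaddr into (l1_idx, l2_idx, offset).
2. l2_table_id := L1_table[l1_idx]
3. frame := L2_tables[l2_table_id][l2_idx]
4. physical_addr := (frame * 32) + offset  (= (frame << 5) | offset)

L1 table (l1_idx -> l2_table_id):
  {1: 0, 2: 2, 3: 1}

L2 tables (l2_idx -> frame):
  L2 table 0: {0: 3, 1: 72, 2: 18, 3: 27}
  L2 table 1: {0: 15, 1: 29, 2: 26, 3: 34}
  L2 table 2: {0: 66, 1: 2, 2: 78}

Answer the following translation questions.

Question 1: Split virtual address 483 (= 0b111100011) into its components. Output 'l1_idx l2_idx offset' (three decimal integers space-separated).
vaddr = 483 = 0b111100011
  top 2 bits -> l1_idx = 3
  next 2 bits -> l2_idx = 3
  bottom 5 bits -> offset = 3

Answer: 3 3 3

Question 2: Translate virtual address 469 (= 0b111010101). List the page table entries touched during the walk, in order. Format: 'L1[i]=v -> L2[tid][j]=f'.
vaddr = 469 = 0b111010101
Split: l1_idx=3, l2_idx=2, offset=21

Answer: L1[3]=1 -> L2[1][2]=26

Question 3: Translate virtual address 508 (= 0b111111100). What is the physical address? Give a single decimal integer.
vaddr = 508 = 0b111111100
Split: l1_idx=3, l2_idx=3, offset=28
L1[3] = 1
L2[1][3] = 34
paddr = 34 * 32 + 28 = 1116

Answer: 1116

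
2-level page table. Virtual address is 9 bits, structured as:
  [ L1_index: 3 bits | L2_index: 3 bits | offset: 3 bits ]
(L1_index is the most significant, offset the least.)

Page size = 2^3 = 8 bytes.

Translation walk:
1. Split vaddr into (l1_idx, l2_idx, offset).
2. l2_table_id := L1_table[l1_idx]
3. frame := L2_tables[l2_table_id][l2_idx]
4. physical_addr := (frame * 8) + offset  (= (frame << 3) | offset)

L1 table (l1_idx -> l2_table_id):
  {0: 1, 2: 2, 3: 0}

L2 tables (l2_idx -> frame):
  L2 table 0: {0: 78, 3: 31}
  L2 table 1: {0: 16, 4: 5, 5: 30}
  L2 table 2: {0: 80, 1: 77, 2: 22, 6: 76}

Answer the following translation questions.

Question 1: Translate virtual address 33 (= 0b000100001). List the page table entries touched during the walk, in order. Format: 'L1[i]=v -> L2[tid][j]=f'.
vaddr = 33 = 0b000100001
Split: l1_idx=0, l2_idx=4, offset=1

Answer: L1[0]=1 -> L2[1][4]=5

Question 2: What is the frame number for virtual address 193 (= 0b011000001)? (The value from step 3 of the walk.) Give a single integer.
vaddr = 193: l1_idx=3, l2_idx=0
L1[3] = 0; L2[0][0] = 78

Answer: 78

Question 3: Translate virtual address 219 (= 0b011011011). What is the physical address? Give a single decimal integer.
Answer: 251

Derivation:
vaddr = 219 = 0b011011011
Split: l1_idx=3, l2_idx=3, offset=3
L1[3] = 0
L2[0][3] = 31
paddr = 31 * 8 + 3 = 251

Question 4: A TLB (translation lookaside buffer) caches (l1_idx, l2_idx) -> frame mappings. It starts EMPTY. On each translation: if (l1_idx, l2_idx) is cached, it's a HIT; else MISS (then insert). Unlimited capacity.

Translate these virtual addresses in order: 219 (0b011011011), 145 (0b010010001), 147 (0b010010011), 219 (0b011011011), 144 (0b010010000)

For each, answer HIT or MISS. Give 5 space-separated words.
vaddr=219: (3,3) not in TLB -> MISS, insert
vaddr=145: (2,2) not in TLB -> MISS, insert
vaddr=147: (2,2) in TLB -> HIT
vaddr=219: (3,3) in TLB -> HIT
vaddr=144: (2,2) in TLB -> HIT

Answer: MISS MISS HIT HIT HIT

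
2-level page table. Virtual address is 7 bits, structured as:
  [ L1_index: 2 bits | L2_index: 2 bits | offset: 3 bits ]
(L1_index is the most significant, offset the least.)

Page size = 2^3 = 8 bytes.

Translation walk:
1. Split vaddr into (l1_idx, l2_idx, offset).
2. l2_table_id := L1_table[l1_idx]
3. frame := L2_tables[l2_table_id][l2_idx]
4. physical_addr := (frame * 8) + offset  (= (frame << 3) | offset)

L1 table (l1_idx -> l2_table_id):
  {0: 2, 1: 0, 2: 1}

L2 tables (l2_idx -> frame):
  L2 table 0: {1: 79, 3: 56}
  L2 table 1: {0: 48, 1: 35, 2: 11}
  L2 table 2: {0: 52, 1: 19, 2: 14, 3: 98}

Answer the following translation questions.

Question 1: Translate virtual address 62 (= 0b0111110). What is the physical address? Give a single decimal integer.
vaddr = 62 = 0b0111110
Split: l1_idx=1, l2_idx=3, offset=6
L1[1] = 0
L2[0][3] = 56
paddr = 56 * 8 + 6 = 454

Answer: 454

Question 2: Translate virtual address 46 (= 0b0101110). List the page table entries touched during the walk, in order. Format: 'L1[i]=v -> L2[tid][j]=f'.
Answer: L1[1]=0 -> L2[0][1]=79

Derivation:
vaddr = 46 = 0b0101110
Split: l1_idx=1, l2_idx=1, offset=6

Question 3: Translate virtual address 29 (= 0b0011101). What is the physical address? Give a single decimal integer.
vaddr = 29 = 0b0011101
Split: l1_idx=0, l2_idx=3, offset=5
L1[0] = 2
L2[2][3] = 98
paddr = 98 * 8 + 5 = 789

Answer: 789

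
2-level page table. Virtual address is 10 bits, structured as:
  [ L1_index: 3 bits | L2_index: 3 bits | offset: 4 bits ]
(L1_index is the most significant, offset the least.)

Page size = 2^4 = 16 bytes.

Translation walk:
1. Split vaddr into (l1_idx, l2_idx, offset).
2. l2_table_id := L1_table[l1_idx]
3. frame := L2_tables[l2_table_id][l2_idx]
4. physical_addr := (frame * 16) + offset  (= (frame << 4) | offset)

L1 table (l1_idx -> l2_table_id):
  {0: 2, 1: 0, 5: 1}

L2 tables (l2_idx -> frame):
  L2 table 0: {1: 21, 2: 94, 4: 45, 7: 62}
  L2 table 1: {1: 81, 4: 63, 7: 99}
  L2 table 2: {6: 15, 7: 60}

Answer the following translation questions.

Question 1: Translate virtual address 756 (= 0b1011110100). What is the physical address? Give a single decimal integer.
Answer: 1588

Derivation:
vaddr = 756 = 0b1011110100
Split: l1_idx=5, l2_idx=7, offset=4
L1[5] = 1
L2[1][7] = 99
paddr = 99 * 16 + 4 = 1588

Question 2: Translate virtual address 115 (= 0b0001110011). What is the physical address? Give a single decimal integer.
vaddr = 115 = 0b0001110011
Split: l1_idx=0, l2_idx=7, offset=3
L1[0] = 2
L2[2][7] = 60
paddr = 60 * 16 + 3 = 963

Answer: 963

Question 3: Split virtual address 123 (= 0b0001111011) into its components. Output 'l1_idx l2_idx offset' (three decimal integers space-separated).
vaddr = 123 = 0b0001111011
  top 3 bits -> l1_idx = 0
  next 3 bits -> l2_idx = 7
  bottom 4 bits -> offset = 11

Answer: 0 7 11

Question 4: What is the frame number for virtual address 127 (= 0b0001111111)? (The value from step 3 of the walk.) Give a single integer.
vaddr = 127: l1_idx=0, l2_idx=7
L1[0] = 2; L2[2][7] = 60

Answer: 60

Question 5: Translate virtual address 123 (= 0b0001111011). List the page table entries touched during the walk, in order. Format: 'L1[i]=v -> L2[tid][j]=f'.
Answer: L1[0]=2 -> L2[2][7]=60

Derivation:
vaddr = 123 = 0b0001111011
Split: l1_idx=0, l2_idx=7, offset=11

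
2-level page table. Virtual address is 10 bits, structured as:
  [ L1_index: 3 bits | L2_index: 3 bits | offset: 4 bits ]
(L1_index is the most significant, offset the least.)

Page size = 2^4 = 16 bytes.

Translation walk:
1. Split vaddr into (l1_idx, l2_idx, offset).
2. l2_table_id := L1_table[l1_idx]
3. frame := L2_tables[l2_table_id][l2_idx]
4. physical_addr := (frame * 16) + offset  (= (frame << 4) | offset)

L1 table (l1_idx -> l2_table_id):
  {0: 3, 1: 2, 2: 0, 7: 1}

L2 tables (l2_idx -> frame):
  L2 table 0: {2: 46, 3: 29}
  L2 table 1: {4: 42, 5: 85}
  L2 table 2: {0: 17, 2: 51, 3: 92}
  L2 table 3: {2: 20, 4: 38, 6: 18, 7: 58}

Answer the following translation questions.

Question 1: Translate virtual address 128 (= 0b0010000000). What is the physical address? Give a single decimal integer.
Answer: 272

Derivation:
vaddr = 128 = 0b0010000000
Split: l1_idx=1, l2_idx=0, offset=0
L1[1] = 2
L2[2][0] = 17
paddr = 17 * 16 + 0 = 272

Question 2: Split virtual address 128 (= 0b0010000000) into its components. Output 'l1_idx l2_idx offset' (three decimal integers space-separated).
Answer: 1 0 0

Derivation:
vaddr = 128 = 0b0010000000
  top 3 bits -> l1_idx = 1
  next 3 bits -> l2_idx = 0
  bottom 4 bits -> offset = 0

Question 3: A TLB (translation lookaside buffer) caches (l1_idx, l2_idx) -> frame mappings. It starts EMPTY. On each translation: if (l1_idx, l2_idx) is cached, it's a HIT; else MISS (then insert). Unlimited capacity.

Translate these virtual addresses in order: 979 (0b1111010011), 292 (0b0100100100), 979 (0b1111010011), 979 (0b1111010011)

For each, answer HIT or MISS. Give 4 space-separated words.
Answer: MISS MISS HIT HIT

Derivation:
vaddr=979: (7,5) not in TLB -> MISS, insert
vaddr=292: (2,2) not in TLB -> MISS, insert
vaddr=979: (7,5) in TLB -> HIT
vaddr=979: (7,5) in TLB -> HIT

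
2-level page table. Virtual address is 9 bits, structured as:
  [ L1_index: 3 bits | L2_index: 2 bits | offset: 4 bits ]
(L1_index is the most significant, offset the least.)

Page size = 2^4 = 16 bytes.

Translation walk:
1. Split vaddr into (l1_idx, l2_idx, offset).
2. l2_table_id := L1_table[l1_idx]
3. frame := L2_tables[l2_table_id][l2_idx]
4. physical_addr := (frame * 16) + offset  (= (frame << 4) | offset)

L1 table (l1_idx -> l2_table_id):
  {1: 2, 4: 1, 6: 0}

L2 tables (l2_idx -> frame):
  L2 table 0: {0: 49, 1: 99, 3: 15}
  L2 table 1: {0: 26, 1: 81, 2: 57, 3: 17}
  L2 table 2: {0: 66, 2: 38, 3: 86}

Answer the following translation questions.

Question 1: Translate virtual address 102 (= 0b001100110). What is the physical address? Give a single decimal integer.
Answer: 614

Derivation:
vaddr = 102 = 0b001100110
Split: l1_idx=1, l2_idx=2, offset=6
L1[1] = 2
L2[2][2] = 38
paddr = 38 * 16 + 6 = 614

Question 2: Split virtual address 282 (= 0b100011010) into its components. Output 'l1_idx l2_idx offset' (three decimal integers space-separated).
Answer: 4 1 10

Derivation:
vaddr = 282 = 0b100011010
  top 3 bits -> l1_idx = 4
  next 2 bits -> l2_idx = 1
  bottom 4 bits -> offset = 10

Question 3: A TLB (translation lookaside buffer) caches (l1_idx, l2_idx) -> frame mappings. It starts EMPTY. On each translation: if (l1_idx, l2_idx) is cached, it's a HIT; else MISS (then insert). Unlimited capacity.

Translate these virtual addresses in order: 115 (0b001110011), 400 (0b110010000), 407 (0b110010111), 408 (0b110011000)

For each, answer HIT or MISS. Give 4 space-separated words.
Answer: MISS MISS HIT HIT

Derivation:
vaddr=115: (1,3) not in TLB -> MISS, insert
vaddr=400: (6,1) not in TLB -> MISS, insert
vaddr=407: (6,1) in TLB -> HIT
vaddr=408: (6,1) in TLB -> HIT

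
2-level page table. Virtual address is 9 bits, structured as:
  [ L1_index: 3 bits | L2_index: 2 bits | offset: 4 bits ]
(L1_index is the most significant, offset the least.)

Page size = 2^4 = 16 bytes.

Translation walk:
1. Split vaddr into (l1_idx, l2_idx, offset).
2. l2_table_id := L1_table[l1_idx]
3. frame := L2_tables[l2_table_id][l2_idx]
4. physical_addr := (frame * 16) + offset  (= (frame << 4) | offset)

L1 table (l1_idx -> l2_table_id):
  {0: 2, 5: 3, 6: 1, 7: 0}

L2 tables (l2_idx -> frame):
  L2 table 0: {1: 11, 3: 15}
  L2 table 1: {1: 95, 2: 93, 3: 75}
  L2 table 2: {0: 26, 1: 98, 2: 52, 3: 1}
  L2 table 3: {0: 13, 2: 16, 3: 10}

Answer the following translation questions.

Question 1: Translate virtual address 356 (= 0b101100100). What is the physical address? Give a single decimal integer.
vaddr = 356 = 0b101100100
Split: l1_idx=5, l2_idx=2, offset=4
L1[5] = 3
L2[3][2] = 16
paddr = 16 * 16 + 4 = 260

Answer: 260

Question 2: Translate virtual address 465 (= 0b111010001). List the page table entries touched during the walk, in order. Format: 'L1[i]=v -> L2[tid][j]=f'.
Answer: L1[7]=0 -> L2[0][1]=11

Derivation:
vaddr = 465 = 0b111010001
Split: l1_idx=7, l2_idx=1, offset=1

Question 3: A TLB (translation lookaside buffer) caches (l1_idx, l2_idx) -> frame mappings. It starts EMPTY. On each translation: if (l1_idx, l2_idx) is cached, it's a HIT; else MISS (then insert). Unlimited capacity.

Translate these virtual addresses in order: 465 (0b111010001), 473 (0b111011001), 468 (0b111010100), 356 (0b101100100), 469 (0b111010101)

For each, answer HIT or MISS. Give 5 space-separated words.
Answer: MISS HIT HIT MISS HIT

Derivation:
vaddr=465: (7,1) not in TLB -> MISS, insert
vaddr=473: (7,1) in TLB -> HIT
vaddr=468: (7,1) in TLB -> HIT
vaddr=356: (5,2) not in TLB -> MISS, insert
vaddr=469: (7,1) in TLB -> HIT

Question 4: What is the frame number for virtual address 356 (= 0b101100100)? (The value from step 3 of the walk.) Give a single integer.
Answer: 16

Derivation:
vaddr = 356: l1_idx=5, l2_idx=2
L1[5] = 3; L2[3][2] = 16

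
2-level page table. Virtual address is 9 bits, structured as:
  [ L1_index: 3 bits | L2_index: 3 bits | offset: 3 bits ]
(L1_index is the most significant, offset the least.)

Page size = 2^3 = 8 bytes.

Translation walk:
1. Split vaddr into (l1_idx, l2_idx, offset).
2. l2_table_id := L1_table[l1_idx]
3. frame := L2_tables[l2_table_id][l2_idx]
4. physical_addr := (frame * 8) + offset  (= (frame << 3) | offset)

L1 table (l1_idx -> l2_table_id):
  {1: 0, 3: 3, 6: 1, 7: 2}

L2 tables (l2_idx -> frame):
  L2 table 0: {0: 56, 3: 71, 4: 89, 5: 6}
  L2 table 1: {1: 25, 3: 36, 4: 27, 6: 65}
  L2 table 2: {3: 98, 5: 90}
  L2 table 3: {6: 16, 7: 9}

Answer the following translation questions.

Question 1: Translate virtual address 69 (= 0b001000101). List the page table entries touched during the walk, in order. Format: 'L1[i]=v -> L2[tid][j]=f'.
vaddr = 69 = 0b001000101
Split: l1_idx=1, l2_idx=0, offset=5

Answer: L1[1]=0 -> L2[0][0]=56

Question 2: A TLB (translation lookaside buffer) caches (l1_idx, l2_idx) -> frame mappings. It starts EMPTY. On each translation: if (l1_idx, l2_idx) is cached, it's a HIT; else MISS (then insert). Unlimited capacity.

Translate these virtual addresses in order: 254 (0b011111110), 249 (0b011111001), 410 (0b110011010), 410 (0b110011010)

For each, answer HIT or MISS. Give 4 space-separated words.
vaddr=254: (3,7) not in TLB -> MISS, insert
vaddr=249: (3,7) in TLB -> HIT
vaddr=410: (6,3) not in TLB -> MISS, insert
vaddr=410: (6,3) in TLB -> HIT

Answer: MISS HIT MISS HIT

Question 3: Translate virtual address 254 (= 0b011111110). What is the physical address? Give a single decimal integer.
vaddr = 254 = 0b011111110
Split: l1_idx=3, l2_idx=7, offset=6
L1[3] = 3
L2[3][7] = 9
paddr = 9 * 8 + 6 = 78

Answer: 78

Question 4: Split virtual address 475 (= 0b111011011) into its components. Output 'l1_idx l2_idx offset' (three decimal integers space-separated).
Answer: 7 3 3

Derivation:
vaddr = 475 = 0b111011011
  top 3 bits -> l1_idx = 7
  next 3 bits -> l2_idx = 3
  bottom 3 bits -> offset = 3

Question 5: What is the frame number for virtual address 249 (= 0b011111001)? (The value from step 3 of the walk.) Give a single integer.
vaddr = 249: l1_idx=3, l2_idx=7
L1[3] = 3; L2[3][7] = 9

Answer: 9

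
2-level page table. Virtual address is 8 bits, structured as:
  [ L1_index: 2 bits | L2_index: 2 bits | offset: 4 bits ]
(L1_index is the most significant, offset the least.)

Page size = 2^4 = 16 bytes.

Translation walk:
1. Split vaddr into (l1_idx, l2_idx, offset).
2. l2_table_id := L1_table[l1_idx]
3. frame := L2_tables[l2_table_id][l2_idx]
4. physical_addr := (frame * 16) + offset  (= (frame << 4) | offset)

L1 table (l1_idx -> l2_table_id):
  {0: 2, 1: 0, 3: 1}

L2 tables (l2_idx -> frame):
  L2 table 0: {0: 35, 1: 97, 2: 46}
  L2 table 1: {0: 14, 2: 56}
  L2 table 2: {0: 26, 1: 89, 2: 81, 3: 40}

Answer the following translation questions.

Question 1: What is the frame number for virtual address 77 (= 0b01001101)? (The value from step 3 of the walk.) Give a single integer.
Answer: 35

Derivation:
vaddr = 77: l1_idx=1, l2_idx=0
L1[1] = 0; L2[0][0] = 35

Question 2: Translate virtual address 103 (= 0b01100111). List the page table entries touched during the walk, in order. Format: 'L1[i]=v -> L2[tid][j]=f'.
Answer: L1[1]=0 -> L2[0][2]=46

Derivation:
vaddr = 103 = 0b01100111
Split: l1_idx=1, l2_idx=2, offset=7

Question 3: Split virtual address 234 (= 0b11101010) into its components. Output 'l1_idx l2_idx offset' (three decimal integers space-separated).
vaddr = 234 = 0b11101010
  top 2 bits -> l1_idx = 3
  next 2 bits -> l2_idx = 2
  bottom 4 bits -> offset = 10

Answer: 3 2 10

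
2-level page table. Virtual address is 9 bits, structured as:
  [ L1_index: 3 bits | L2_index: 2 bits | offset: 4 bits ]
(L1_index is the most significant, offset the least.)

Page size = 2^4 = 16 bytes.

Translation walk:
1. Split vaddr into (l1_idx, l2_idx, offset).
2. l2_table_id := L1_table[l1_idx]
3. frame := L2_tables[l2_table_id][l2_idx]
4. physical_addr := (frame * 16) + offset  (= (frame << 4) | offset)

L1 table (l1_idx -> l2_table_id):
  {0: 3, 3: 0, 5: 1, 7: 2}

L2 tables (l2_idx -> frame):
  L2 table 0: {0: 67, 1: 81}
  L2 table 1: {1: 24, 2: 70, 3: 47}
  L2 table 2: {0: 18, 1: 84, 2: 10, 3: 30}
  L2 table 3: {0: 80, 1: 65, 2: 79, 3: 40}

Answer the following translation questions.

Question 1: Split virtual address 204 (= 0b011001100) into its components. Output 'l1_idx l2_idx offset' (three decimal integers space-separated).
vaddr = 204 = 0b011001100
  top 3 bits -> l1_idx = 3
  next 2 bits -> l2_idx = 0
  bottom 4 bits -> offset = 12

Answer: 3 0 12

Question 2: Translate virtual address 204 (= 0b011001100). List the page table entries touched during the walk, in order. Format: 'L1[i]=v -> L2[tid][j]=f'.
Answer: L1[3]=0 -> L2[0][0]=67

Derivation:
vaddr = 204 = 0b011001100
Split: l1_idx=3, l2_idx=0, offset=12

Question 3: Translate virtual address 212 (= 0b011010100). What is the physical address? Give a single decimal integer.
vaddr = 212 = 0b011010100
Split: l1_idx=3, l2_idx=1, offset=4
L1[3] = 0
L2[0][1] = 81
paddr = 81 * 16 + 4 = 1300

Answer: 1300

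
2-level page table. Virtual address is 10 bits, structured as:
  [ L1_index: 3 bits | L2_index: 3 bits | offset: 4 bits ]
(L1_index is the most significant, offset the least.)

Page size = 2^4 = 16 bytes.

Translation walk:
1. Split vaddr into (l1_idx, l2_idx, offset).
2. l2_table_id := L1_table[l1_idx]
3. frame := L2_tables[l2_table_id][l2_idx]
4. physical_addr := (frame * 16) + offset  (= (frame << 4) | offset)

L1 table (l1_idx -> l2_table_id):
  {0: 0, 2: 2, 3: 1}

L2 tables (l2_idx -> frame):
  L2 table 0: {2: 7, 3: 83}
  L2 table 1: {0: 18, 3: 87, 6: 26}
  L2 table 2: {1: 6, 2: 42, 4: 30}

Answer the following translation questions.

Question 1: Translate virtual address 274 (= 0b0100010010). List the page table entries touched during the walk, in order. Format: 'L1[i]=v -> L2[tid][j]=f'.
Answer: L1[2]=2 -> L2[2][1]=6

Derivation:
vaddr = 274 = 0b0100010010
Split: l1_idx=2, l2_idx=1, offset=2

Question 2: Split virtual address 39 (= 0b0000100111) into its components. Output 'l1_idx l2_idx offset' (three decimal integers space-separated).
vaddr = 39 = 0b0000100111
  top 3 bits -> l1_idx = 0
  next 3 bits -> l2_idx = 2
  bottom 4 bits -> offset = 7

Answer: 0 2 7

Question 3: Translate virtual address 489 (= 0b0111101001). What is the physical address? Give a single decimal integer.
Answer: 425

Derivation:
vaddr = 489 = 0b0111101001
Split: l1_idx=3, l2_idx=6, offset=9
L1[3] = 1
L2[1][6] = 26
paddr = 26 * 16 + 9 = 425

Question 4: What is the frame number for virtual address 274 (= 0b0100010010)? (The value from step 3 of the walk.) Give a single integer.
Answer: 6

Derivation:
vaddr = 274: l1_idx=2, l2_idx=1
L1[2] = 2; L2[2][1] = 6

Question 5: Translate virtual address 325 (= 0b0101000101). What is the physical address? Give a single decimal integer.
vaddr = 325 = 0b0101000101
Split: l1_idx=2, l2_idx=4, offset=5
L1[2] = 2
L2[2][4] = 30
paddr = 30 * 16 + 5 = 485

Answer: 485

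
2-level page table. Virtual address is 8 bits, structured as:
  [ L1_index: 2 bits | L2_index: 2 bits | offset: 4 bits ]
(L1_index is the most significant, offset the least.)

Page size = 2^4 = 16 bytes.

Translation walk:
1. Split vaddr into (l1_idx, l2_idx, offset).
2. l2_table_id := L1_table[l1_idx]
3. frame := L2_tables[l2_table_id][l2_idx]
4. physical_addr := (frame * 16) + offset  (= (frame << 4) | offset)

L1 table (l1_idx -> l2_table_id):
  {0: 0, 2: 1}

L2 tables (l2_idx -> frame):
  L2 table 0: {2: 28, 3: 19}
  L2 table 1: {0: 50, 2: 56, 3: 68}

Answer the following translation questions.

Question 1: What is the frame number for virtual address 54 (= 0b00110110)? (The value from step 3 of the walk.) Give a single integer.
vaddr = 54: l1_idx=0, l2_idx=3
L1[0] = 0; L2[0][3] = 19

Answer: 19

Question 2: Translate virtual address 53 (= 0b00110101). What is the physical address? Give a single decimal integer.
Answer: 309

Derivation:
vaddr = 53 = 0b00110101
Split: l1_idx=0, l2_idx=3, offset=5
L1[0] = 0
L2[0][3] = 19
paddr = 19 * 16 + 5 = 309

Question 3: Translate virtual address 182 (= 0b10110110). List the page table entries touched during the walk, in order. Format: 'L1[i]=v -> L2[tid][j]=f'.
Answer: L1[2]=1 -> L2[1][3]=68

Derivation:
vaddr = 182 = 0b10110110
Split: l1_idx=2, l2_idx=3, offset=6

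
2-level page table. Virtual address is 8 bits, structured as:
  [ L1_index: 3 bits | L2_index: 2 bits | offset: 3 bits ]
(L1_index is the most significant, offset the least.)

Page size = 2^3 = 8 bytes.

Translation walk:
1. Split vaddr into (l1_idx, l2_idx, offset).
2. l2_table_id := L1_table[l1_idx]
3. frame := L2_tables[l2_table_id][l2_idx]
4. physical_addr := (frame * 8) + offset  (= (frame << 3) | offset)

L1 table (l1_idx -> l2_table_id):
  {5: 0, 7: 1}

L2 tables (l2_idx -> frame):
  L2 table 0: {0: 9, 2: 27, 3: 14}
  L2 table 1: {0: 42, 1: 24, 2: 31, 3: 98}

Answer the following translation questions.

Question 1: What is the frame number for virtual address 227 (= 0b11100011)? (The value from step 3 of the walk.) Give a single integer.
vaddr = 227: l1_idx=7, l2_idx=0
L1[7] = 1; L2[1][0] = 42

Answer: 42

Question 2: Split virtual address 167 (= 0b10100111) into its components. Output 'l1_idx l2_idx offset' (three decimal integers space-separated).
vaddr = 167 = 0b10100111
  top 3 bits -> l1_idx = 5
  next 2 bits -> l2_idx = 0
  bottom 3 bits -> offset = 7

Answer: 5 0 7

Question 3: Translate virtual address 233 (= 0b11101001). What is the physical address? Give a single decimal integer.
vaddr = 233 = 0b11101001
Split: l1_idx=7, l2_idx=1, offset=1
L1[7] = 1
L2[1][1] = 24
paddr = 24 * 8 + 1 = 193

Answer: 193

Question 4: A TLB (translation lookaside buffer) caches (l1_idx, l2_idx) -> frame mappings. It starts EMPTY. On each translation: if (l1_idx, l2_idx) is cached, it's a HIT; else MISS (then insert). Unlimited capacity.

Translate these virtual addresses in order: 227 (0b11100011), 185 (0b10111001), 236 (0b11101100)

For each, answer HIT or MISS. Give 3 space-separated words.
vaddr=227: (7,0) not in TLB -> MISS, insert
vaddr=185: (5,3) not in TLB -> MISS, insert
vaddr=236: (7,1) not in TLB -> MISS, insert

Answer: MISS MISS MISS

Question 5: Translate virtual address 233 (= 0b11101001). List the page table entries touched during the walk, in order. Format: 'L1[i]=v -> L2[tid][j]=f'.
Answer: L1[7]=1 -> L2[1][1]=24

Derivation:
vaddr = 233 = 0b11101001
Split: l1_idx=7, l2_idx=1, offset=1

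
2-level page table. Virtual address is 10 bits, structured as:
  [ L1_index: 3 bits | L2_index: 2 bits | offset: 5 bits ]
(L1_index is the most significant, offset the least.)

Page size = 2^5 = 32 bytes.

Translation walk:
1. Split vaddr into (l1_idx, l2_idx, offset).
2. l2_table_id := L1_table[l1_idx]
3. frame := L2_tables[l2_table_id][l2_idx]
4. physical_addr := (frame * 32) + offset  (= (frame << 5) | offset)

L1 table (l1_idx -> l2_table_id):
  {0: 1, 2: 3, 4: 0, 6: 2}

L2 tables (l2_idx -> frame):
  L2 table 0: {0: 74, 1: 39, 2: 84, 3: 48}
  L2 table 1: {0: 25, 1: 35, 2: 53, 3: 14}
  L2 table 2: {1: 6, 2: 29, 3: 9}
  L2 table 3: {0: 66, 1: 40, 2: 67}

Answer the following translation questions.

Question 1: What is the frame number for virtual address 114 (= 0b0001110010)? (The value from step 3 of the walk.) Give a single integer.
Answer: 14

Derivation:
vaddr = 114: l1_idx=0, l2_idx=3
L1[0] = 1; L2[1][3] = 14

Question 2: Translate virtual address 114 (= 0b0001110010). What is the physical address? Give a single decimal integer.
vaddr = 114 = 0b0001110010
Split: l1_idx=0, l2_idx=3, offset=18
L1[0] = 1
L2[1][3] = 14
paddr = 14 * 32 + 18 = 466

Answer: 466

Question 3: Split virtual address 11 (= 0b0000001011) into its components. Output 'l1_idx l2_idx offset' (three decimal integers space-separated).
vaddr = 11 = 0b0000001011
  top 3 bits -> l1_idx = 0
  next 2 bits -> l2_idx = 0
  bottom 5 bits -> offset = 11

Answer: 0 0 11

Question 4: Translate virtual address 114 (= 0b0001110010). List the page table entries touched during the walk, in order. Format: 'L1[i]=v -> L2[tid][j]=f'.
vaddr = 114 = 0b0001110010
Split: l1_idx=0, l2_idx=3, offset=18

Answer: L1[0]=1 -> L2[1][3]=14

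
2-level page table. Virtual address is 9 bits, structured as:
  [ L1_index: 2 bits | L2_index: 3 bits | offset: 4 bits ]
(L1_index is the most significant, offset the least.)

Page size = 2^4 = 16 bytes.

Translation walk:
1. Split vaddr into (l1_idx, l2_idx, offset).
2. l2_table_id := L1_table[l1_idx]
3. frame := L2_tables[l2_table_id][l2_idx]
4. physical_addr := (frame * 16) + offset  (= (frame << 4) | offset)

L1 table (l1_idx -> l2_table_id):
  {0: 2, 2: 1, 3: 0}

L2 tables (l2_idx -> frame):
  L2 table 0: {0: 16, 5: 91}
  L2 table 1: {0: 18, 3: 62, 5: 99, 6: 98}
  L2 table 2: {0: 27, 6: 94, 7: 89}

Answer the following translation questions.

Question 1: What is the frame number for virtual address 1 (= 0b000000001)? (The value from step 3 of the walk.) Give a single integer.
vaddr = 1: l1_idx=0, l2_idx=0
L1[0] = 2; L2[2][0] = 27

Answer: 27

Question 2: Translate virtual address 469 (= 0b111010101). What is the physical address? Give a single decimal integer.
Answer: 1461

Derivation:
vaddr = 469 = 0b111010101
Split: l1_idx=3, l2_idx=5, offset=5
L1[3] = 0
L2[0][5] = 91
paddr = 91 * 16 + 5 = 1461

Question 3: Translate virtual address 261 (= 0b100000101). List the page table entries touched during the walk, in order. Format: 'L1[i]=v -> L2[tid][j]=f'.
Answer: L1[2]=1 -> L2[1][0]=18

Derivation:
vaddr = 261 = 0b100000101
Split: l1_idx=2, l2_idx=0, offset=5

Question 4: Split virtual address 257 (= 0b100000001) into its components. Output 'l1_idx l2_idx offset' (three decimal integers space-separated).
Answer: 2 0 1

Derivation:
vaddr = 257 = 0b100000001
  top 2 bits -> l1_idx = 2
  next 3 bits -> l2_idx = 0
  bottom 4 bits -> offset = 1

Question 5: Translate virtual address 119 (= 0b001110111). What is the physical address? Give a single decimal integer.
Answer: 1431

Derivation:
vaddr = 119 = 0b001110111
Split: l1_idx=0, l2_idx=7, offset=7
L1[0] = 2
L2[2][7] = 89
paddr = 89 * 16 + 7 = 1431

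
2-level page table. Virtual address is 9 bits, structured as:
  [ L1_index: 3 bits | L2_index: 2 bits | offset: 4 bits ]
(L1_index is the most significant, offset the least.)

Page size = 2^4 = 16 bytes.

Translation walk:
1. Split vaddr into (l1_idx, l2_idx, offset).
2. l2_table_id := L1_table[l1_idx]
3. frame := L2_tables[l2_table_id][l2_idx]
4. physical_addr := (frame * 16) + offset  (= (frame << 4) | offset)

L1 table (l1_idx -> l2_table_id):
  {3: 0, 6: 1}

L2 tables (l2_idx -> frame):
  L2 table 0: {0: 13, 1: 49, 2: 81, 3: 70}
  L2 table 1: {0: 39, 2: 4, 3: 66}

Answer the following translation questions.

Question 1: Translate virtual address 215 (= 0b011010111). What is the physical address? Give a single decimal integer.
vaddr = 215 = 0b011010111
Split: l1_idx=3, l2_idx=1, offset=7
L1[3] = 0
L2[0][1] = 49
paddr = 49 * 16 + 7 = 791

Answer: 791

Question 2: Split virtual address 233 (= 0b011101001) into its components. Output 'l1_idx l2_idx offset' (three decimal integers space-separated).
vaddr = 233 = 0b011101001
  top 3 bits -> l1_idx = 3
  next 2 bits -> l2_idx = 2
  bottom 4 bits -> offset = 9

Answer: 3 2 9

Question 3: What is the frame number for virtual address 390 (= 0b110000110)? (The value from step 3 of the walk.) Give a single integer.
vaddr = 390: l1_idx=6, l2_idx=0
L1[6] = 1; L2[1][0] = 39

Answer: 39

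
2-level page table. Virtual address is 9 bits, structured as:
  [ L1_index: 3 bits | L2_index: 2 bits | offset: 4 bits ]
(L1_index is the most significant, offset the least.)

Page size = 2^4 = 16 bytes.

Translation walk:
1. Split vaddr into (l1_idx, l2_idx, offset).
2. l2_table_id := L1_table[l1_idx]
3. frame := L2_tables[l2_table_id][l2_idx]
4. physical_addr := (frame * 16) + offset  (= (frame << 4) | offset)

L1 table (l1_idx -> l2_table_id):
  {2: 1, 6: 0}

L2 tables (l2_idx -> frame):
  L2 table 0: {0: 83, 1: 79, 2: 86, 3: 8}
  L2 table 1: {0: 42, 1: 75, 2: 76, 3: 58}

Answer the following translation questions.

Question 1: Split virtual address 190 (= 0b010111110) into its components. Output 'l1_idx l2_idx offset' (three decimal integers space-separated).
Answer: 2 3 14

Derivation:
vaddr = 190 = 0b010111110
  top 3 bits -> l1_idx = 2
  next 2 bits -> l2_idx = 3
  bottom 4 bits -> offset = 14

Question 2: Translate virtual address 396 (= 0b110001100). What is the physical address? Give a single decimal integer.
vaddr = 396 = 0b110001100
Split: l1_idx=6, l2_idx=0, offset=12
L1[6] = 0
L2[0][0] = 83
paddr = 83 * 16 + 12 = 1340

Answer: 1340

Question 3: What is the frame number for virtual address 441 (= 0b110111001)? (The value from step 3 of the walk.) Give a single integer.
Answer: 8

Derivation:
vaddr = 441: l1_idx=6, l2_idx=3
L1[6] = 0; L2[0][3] = 8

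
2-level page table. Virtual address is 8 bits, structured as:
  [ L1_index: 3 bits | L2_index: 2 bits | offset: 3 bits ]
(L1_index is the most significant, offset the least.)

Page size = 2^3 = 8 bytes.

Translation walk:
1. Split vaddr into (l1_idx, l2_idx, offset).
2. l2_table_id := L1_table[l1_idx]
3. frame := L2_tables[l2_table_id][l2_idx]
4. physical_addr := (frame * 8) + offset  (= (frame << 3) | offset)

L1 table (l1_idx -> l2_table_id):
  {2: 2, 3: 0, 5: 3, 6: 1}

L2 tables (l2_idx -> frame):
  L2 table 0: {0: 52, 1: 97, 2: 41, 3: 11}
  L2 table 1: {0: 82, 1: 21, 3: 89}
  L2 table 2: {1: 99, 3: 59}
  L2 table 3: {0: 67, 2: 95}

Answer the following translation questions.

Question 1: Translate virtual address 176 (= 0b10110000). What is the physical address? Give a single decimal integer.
Answer: 760

Derivation:
vaddr = 176 = 0b10110000
Split: l1_idx=5, l2_idx=2, offset=0
L1[5] = 3
L2[3][2] = 95
paddr = 95 * 8 + 0 = 760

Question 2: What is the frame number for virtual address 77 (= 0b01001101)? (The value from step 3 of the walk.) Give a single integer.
Answer: 99

Derivation:
vaddr = 77: l1_idx=2, l2_idx=1
L1[2] = 2; L2[2][1] = 99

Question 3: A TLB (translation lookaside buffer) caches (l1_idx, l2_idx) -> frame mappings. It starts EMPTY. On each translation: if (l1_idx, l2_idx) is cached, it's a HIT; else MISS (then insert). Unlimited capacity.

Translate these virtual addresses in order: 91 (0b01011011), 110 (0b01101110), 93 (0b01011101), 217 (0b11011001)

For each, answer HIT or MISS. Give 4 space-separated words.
Answer: MISS MISS HIT MISS

Derivation:
vaddr=91: (2,3) not in TLB -> MISS, insert
vaddr=110: (3,1) not in TLB -> MISS, insert
vaddr=93: (2,3) in TLB -> HIT
vaddr=217: (6,3) not in TLB -> MISS, insert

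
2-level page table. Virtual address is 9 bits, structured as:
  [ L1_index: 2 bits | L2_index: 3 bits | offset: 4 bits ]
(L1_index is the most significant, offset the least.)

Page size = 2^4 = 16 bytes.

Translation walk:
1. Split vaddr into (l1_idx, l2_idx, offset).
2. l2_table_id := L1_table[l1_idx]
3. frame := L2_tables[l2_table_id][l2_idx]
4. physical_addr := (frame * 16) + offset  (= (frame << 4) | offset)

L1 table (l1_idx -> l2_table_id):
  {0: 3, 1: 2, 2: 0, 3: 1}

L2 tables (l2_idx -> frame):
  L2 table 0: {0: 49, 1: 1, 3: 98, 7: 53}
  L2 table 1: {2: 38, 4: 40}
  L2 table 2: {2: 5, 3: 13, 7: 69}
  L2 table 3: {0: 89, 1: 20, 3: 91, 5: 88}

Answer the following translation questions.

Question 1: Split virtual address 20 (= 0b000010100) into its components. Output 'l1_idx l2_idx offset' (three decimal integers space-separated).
Answer: 0 1 4

Derivation:
vaddr = 20 = 0b000010100
  top 2 bits -> l1_idx = 0
  next 3 bits -> l2_idx = 1
  bottom 4 bits -> offset = 4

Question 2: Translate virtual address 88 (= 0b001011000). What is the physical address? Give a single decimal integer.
vaddr = 88 = 0b001011000
Split: l1_idx=0, l2_idx=5, offset=8
L1[0] = 3
L2[3][5] = 88
paddr = 88 * 16 + 8 = 1416

Answer: 1416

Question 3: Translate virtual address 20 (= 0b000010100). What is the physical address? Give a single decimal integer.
vaddr = 20 = 0b000010100
Split: l1_idx=0, l2_idx=1, offset=4
L1[0] = 3
L2[3][1] = 20
paddr = 20 * 16 + 4 = 324

Answer: 324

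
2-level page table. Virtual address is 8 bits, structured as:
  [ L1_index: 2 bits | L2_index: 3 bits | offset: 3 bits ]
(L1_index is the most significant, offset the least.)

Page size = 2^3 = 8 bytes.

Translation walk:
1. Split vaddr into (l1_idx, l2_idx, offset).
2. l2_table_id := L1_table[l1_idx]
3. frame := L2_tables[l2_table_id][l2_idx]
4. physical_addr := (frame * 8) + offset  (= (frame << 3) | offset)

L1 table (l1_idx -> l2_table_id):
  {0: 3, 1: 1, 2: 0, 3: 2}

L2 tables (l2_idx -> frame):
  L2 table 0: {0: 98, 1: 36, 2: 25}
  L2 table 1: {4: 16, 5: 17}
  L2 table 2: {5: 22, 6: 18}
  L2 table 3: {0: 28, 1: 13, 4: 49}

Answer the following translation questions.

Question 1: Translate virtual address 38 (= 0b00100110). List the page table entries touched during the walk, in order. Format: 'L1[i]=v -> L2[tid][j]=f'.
Answer: L1[0]=3 -> L2[3][4]=49

Derivation:
vaddr = 38 = 0b00100110
Split: l1_idx=0, l2_idx=4, offset=6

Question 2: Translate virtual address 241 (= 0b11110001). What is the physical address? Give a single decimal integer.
Answer: 145

Derivation:
vaddr = 241 = 0b11110001
Split: l1_idx=3, l2_idx=6, offset=1
L1[3] = 2
L2[2][6] = 18
paddr = 18 * 8 + 1 = 145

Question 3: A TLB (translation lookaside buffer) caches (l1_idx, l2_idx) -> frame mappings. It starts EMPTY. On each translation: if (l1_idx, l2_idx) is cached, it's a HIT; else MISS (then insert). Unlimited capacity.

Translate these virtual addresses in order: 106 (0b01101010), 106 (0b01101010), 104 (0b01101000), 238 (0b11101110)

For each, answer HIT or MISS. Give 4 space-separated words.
vaddr=106: (1,5) not in TLB -> MISS, insert
vaddr=106: (1,5) in TLB -> HIT
vaddr=104: (1,5) in TLB -> HIT
vaddr=238: (3,5) not in TLB -> MISS, insert

Answer: MISS HIT HIT MISS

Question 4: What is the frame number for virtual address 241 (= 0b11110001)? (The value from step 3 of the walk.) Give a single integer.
Answer: 18

Derivation:
vaddr = 241: l1_idx=3, l2_idx=6
L1[3] = 2; L2[2][6] = 18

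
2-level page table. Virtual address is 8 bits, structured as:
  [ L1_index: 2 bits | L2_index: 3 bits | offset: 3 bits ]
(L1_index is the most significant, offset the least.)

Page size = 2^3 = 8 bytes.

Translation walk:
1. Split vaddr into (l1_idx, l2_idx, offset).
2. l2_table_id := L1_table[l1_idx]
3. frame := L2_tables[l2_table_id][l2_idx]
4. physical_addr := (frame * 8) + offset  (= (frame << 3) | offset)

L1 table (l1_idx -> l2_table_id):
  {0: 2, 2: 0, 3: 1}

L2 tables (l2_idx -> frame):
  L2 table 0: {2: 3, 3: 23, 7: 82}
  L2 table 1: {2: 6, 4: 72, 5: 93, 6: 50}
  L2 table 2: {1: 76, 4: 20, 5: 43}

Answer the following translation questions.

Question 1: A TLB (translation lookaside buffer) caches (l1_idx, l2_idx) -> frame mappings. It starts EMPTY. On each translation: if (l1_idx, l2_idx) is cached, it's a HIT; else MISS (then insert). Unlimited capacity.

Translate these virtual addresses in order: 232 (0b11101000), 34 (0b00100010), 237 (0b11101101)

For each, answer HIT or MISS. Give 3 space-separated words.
Answer: MISS MISS HIT

Derivation:
vaddr=232: (3,5) not in TLB -> MISS, insert
vaddr=34: (0,4) not in TLB -> MISS, insert
vaddr=237: (3,5) in TLB -> HIT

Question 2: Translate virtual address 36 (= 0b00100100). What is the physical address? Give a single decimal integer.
vaddr = 36 = 0b00100100
Split: l1_idx=0, l2_idx=4, offset=4
L1[0] = 2
L2[2][4] = 20
paddr = 20 * 8 + 4 = 164

Answer: 164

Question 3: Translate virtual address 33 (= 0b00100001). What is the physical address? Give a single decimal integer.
vaddr = 33 = 0b00100001
Split: l1_idx=0, l2_idx=4, offset=1
L1[0] = 2
L2[2][4] = 20
paddr = 20 * 8 + 1 = 161

Answer: 161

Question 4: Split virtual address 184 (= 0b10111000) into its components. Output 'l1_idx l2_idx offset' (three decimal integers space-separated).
vaddr = 184 = 0b10111000
  top 2 bits -> l1_idx = 2
  next 3 bits -> l2_idx = 7
  bottom 3 bits -> offset = 0

Answer: 2 7 0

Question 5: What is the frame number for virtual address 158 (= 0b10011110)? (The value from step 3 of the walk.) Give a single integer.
vaddr = 158: l1_idx=2, l2_idx=3
L1[2] = 0; L2[0][3] = 23

Answer: 23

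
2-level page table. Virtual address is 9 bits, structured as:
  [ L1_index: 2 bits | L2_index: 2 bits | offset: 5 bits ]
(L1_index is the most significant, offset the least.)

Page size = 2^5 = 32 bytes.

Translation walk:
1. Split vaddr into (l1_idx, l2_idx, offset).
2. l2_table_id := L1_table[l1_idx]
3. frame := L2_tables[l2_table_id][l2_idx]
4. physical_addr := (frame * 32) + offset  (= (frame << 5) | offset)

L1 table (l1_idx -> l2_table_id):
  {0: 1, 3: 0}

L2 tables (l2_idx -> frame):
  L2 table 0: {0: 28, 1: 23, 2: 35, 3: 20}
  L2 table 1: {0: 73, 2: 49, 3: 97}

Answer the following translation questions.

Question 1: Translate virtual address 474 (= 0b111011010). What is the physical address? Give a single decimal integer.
vaddr = 474 = 0b111011010
Split: l1_idx=3, l2_idx=2, offset=26
L1[3] = 0
L2[0][2] = 35
paddr = 35 * 32 + 26 = 1146

Answer: 1146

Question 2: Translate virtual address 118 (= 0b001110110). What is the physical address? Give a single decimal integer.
vaddr = 118 = 0b001110110
Split: l1_idx=0, l2_idx=3, offset=22
L1[0] = 1
L2[1][3] = 97
paddr = 97 * 32 + 22 = 3126

Answer: 3126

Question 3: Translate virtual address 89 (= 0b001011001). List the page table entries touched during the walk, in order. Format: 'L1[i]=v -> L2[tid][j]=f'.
vaddr = 89 = 0b001011001
Split: l1_idx=0, l2_idx=2, offset=25

Answer: L1[0]=1 -> L2[1][2]=49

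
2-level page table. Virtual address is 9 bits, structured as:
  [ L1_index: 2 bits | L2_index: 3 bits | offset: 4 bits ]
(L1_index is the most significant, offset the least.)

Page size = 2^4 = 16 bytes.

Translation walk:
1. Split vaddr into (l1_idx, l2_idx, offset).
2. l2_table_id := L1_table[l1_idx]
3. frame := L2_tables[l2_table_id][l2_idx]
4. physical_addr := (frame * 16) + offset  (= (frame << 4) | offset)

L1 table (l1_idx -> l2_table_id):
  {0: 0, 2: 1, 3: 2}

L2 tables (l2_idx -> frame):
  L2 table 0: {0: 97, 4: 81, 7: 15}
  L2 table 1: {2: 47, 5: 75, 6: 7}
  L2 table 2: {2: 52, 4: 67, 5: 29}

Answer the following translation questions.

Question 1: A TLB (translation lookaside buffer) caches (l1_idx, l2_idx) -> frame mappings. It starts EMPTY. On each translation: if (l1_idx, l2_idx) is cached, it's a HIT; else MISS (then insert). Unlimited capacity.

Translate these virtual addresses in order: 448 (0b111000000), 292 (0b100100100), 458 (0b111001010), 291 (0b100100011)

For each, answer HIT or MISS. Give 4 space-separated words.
vaddr=448: (3,4) not in TLB -> MISS, insert
vaddr=292: (2,2) not in TLB -> MISS, insert
vaddr=458: (3,4) in TLB -> HIT
vaddr=291: (2,2) in TLB -> HIT

Answer: MISS MISS HIT HIT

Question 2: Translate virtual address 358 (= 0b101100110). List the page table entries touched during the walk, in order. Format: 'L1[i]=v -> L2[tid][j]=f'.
Answer: L1[2]=1 -> L2[1][6]=7

Derivation:
vaddr = 358 = 0b101100110
Split: l1_idx=2, l2_idx=6, offset=6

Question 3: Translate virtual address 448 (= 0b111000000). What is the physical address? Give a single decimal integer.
vaddr = 448 = 0b111000000
Split: l1_idx=3, l2_idx=4, offset=0
L1[3] = 2
L2[2][4] = 67
paddr = 67 * 16 + 0 = 1072

Answer: 1072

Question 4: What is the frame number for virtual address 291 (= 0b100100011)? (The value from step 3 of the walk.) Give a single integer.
vaddr = 291: l1_idx=2, l2_idx=2
L1[2] = 1; L2[1][2] = 47

Answer: 47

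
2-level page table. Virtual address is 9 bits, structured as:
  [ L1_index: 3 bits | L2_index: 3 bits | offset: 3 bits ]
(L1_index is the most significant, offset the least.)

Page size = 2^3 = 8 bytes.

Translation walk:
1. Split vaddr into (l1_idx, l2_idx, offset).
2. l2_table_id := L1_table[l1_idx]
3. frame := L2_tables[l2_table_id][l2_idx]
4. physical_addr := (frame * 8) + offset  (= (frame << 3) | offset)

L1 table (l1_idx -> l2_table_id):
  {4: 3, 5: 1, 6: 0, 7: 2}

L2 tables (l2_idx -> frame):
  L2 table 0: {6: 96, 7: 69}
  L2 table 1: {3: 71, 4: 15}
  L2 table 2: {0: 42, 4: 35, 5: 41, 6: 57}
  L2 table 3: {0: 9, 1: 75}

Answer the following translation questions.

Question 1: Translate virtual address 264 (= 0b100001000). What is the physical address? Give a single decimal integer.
Answer: 600

Derivation:
vaddr = 264 = 0b100001000
Split: l1_idx=4, l2_idx=1, offset=0
L1[4] = 3
L2[3][1] = 75
paddr = 75 * 8 + 0 = 600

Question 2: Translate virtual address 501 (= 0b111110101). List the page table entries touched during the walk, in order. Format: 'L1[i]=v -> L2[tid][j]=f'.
Answer: L1[7]=2 -> L2[2][6]=57

Derivation:
vaddr = 501 = 0b111110101
Split: l1_idx=7, l2_idx=6, offset=5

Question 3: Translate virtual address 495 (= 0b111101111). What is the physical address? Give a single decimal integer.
Answer: 335

Derivation:
vaddr = 495 = 0b111101111
Split: l1_idx=7, l2_idx=5, offset=7
L1[7] = 2
L2[2][5] = 41
paddr = 41 * 8 + 7 = 335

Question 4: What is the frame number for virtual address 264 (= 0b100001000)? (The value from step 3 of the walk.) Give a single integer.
vaddr = 264: l1_idx=4, l2_idx=1
L1[4] = 3; L2[3][1] = 75

Answer: 75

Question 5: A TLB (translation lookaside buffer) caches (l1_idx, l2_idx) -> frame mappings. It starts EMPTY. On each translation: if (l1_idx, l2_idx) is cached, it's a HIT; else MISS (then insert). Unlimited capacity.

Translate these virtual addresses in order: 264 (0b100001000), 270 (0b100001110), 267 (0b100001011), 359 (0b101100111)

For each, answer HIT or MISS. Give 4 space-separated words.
Answer: MISS HIT HIT MISS

Derivation:
vaddr=264: (4,1) not in TLB -> MISS, insert
vaddr=270: (4,1) in TLB -> HIT
vaddr=267: (4,1) in TLB -> HIT
vaddr=359: (5,4) not in TLB -> MISS, insert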